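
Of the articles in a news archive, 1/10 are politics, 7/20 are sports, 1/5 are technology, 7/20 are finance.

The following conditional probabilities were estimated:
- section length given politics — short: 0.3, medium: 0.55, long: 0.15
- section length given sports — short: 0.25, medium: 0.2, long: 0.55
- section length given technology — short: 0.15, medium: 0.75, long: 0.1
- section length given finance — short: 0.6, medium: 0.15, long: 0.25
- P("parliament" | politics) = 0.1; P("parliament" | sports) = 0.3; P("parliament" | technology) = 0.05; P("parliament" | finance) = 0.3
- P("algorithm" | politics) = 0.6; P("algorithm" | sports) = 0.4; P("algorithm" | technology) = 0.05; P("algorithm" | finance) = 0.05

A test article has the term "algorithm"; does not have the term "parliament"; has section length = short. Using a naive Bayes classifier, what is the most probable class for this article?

politics: 0.1 × 0.3 × (1−0.1) × 0.6 = 0.0162
sports: 0.35 × 0.25 × (1−0.3) × 0.4 = 0.0245
technology: 0.2 × 0.15 × (1−0.05) × 0.05 = 0.001425
finance: 0.35 × 0.6 × (1−0.3) × 0.05 = 0.00735
Highest score → sports.

sports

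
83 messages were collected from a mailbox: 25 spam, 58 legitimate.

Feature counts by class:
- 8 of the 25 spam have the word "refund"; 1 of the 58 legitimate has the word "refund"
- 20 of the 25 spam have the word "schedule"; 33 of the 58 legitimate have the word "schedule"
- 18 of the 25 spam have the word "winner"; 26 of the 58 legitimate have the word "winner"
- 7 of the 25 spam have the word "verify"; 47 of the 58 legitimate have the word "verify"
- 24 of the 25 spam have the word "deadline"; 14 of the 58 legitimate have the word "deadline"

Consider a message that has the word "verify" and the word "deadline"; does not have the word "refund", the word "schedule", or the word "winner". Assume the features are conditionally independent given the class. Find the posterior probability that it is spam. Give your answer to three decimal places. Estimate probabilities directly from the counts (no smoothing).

spam: (25/83) × (17/25) × (5/25) × (7/25) × (7/25) × (24/25) ≈ 0.0030831
legitimate: (58/83) × (57/58) × (25/58) × (32/58) × (47/58) × (14/58) ≈ 0.0319448
P(spam | x) = 0.0030831 / 0.0350279 ≈ 0.088

0.088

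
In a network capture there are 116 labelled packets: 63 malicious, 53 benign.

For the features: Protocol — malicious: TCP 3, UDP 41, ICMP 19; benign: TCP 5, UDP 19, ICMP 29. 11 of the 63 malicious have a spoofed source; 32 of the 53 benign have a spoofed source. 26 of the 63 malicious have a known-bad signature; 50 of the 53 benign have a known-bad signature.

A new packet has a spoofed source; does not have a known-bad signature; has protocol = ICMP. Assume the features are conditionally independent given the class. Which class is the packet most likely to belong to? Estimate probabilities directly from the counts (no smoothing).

malicious: (63/116) × (19/63) × (11/63) × (37/63) ≈ 0.0167961
benign: (53/116) × (29/53) × (32/53) × (3/53) ≈ 0.00854397
Highest score → malicious.

malicious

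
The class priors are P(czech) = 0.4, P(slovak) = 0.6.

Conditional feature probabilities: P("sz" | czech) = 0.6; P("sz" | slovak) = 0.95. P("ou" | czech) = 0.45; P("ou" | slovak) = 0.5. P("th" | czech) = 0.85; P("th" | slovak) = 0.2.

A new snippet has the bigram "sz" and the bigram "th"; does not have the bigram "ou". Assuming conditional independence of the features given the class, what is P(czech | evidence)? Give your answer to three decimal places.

0.663

czech: 0.4 × 0.6 × (1−0.45) × 0.85 = 0.1122
slovak: 0.6 × 0.95 × (1−0.5) × 0.2 = 0.057
P(czech | x) = 0.1122 / 0.1692 ≈ 0.663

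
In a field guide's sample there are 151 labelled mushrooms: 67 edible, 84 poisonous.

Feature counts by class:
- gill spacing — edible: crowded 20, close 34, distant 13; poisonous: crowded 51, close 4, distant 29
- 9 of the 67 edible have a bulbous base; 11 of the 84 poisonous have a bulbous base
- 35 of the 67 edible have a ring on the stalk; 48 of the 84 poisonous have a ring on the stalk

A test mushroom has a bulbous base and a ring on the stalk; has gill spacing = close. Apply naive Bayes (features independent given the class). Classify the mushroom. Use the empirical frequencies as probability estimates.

edible: (67/151) × (34/67) × (9/67) × (35/67) ≈ 0.0158002
poisonous: (84/151) × (4/84) × (11/84) × (48/84) ≈ 0.00198225
Highest score → edible.

edible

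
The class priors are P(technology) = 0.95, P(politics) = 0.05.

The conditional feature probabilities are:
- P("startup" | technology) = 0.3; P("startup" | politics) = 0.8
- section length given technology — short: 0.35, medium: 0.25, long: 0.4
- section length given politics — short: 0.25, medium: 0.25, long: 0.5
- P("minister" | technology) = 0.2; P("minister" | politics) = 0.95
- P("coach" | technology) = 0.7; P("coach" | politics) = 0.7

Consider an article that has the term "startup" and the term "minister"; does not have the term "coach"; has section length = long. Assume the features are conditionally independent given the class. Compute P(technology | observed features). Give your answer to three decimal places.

0.545

technology: 0.95 × 0.3 × 0.4 × 0.2 × (1−0.7) = 0.00684
politics: 0.05 × 0.8 × 0.5 × 0.95 × (1−0.7) = 0.0057
P(technology | x) = 0.00684 / 0.01254 ≈ 0.545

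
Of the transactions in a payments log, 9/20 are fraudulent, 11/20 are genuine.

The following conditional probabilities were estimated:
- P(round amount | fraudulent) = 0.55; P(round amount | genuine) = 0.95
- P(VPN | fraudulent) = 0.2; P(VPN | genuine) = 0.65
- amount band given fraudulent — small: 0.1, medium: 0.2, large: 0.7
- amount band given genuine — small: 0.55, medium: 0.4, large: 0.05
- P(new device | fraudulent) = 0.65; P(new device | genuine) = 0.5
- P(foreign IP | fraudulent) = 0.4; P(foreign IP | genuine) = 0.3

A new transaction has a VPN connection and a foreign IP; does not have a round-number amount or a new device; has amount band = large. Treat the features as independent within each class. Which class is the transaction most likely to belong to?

fraudulent: 0.45 × (1−0.55) × 0.2 × 0.7 × (1−0.65) × 0.4 = 0.003969
genuine: 0.55 × (1−0.95) × 0.65 × 0.05 × (1−0.5) × 0.3 = 0.0001340625
Highest score → fraudulent.

fraudulent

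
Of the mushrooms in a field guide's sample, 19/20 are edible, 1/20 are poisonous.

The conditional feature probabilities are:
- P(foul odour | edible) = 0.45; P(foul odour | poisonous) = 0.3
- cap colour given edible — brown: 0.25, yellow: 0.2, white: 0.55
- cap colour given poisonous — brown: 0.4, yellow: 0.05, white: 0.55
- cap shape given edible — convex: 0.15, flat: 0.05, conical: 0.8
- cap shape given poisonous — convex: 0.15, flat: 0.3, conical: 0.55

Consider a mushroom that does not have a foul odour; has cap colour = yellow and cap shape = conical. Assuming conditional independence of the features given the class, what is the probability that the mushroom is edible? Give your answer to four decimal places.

0.9886

edible: 0.95 × (1−0.45) × 0.2 × 0.8 = 0.0836
poisonous: 0.05 × (1−0.3) × 0.05 × 0.55 = 0.0009625
P(edible | x) = 0.0836 / 0.0845625 ≈ 0.9886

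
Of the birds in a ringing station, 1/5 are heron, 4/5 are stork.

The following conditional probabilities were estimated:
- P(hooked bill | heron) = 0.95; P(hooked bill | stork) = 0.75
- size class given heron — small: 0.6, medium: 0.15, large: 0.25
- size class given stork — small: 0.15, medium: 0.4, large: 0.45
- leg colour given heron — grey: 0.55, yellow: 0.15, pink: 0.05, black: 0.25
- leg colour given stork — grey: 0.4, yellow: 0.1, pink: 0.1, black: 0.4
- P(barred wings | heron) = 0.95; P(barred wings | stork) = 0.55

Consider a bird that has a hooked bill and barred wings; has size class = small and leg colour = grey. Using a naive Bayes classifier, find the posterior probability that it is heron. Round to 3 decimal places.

0.751

heron: 0.2 × 0.95 × 0.6 × 0.55 × 0.95 = 0.059565
stork: 0.8 × 0.75 × 0.15 × 0.4 × 0.55 = 0.0198
P(heron | x) = 0.059565 / 0.079365 ≈ 0.751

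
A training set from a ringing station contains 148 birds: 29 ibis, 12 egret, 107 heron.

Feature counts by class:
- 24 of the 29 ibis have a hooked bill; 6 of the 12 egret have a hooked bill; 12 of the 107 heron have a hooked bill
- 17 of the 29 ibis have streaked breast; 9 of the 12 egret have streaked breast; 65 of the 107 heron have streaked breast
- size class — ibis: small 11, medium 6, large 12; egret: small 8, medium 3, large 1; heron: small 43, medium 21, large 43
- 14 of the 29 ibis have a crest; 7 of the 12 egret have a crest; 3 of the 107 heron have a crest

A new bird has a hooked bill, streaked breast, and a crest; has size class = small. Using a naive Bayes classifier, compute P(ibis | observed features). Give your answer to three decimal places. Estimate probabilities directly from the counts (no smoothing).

ibis: (29/148) × (24/29) × (17/29) × (11/29) × (14/29) ≈ 0.017407
egret: (12/148) × (6/12) × (9/12) × (8/12) × (7/12) ≈ 0.0118243
heron: (107/148) × (12/107) × (65/107) × (43/107) × (3/107) ≈ 0.000554972
P(ibis | x) = 0.017407 / 0.029786272 ≈ 0.584

0.584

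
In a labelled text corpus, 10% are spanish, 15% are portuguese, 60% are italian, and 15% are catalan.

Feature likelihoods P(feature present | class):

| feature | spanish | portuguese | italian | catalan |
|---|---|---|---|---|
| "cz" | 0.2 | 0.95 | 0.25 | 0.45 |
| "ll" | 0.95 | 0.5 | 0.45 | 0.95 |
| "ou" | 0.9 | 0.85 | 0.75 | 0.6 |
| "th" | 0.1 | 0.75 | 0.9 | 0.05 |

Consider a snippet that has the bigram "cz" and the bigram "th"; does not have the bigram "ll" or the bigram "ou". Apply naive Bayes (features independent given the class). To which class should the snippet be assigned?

italian

spanish: 0.1 × 0.2 × (1−0.95) × (1−0.9) × 0.1 = 0.00001
portuguese: 0.15 × 0.95 × (1−0.5) × (1−0.85) × 0.75 = 0.008015625
italian: 0.6 × 0.25 × (1−0.45) × (1−0.75) × 0.9 = 0.0185625
catalan: 0.15 × 0.45 × (1−0.95) × (1−0.6) × 0.05 = 0.0000675
Highest score → italian.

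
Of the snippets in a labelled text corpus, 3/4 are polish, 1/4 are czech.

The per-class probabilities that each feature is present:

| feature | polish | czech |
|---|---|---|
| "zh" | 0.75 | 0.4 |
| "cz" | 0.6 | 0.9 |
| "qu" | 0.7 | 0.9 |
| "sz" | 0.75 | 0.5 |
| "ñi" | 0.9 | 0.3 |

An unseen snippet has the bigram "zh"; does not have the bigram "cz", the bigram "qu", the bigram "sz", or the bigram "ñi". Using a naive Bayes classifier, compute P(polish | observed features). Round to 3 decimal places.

0.828

polish: 0.75 × 0.75 × (1−0.6) × (1−0.7) × (1−0.75) × (1−0.9) = 0.0016875
czech: 0.25 × 0.4 × (1−0.9) × (1−0.9) × (1−0.5) × (1−0.3) = 0.00035
P(polish | x) = 0.0016875 / 0.0020375 ≈ 0.828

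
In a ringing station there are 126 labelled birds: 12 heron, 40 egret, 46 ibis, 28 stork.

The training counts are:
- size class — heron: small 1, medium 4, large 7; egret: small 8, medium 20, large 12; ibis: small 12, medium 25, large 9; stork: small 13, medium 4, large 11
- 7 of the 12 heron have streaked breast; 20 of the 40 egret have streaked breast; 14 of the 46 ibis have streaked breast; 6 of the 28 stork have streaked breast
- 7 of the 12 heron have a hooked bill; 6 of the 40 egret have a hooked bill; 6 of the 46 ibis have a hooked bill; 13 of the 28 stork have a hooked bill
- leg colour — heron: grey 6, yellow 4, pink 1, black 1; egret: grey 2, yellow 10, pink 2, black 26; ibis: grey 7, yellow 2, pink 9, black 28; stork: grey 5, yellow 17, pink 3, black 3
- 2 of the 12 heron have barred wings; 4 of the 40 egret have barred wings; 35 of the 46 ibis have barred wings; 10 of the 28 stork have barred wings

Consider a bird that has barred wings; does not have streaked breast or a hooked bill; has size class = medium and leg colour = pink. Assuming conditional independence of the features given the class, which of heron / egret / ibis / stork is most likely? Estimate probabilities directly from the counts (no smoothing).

ibis

heron: (12/126) × (4/12) × (5/12) × (5/12) × (1/12) × (2/12) ≈ 0.0000765481
egret: (40/126) × (20/40) × (20/40) × (34/40) × (2/40) × (4/40) ≈ 0.000337302
ibis: (46/126) × (25/46) × (32/46) × (40/46) × (9/46) × (35/46) ≈ 0.0178673
stork: (28/126) × (4/28) × (22/28) × (15/28) × (3/28) × (10/28) ≈ 0.00051132
Highest score → ibis.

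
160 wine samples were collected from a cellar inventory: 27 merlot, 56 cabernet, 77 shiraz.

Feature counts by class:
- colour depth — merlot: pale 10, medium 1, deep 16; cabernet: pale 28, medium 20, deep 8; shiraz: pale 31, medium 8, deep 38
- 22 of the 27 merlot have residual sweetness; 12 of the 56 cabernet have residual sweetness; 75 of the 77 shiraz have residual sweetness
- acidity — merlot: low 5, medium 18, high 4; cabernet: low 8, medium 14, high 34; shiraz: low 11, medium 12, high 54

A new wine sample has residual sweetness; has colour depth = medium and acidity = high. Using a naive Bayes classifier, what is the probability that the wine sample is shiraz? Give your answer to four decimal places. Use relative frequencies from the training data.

0.6674

merlot: (27/160) × (1/27) × (22/27) × (4/27) ≈ 0.000754458
cabernet: (56/160) × (20/56) × (12/56) × (34/56) ≈ 0.0162628
shiraz: (77/160) × (8/77) × (75/77) × (54/77) ≈ 0.0341542
P(shiraz | x) = 0.0341542 / 0.051171458 ≈ 0.6674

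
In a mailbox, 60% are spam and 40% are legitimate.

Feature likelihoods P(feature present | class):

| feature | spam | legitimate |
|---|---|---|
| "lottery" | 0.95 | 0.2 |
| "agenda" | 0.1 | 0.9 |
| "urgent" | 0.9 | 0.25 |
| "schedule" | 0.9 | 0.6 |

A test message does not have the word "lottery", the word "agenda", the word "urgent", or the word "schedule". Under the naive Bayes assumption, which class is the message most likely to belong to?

spam: 0.6 × (1−0.95) × (1−0.1) × (1−0.9) × (1−0.9) = 0.00027
legitimate: 0.4 × (1−0.2) × (1−0.9) × (1−0.25) × (1−0.6) = 0.0096
Highest score → legitimate.

legitimate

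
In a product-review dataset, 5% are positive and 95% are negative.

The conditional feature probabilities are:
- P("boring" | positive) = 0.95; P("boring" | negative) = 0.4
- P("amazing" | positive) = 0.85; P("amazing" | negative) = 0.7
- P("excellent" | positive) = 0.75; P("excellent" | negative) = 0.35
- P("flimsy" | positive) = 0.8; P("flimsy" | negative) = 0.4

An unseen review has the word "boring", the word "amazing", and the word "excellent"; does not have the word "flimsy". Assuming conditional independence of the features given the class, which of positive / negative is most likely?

positive: 0.05 × 0.95 × 0.85 × 0.75 × (1−0.8) = 0.00605625
negative: 0.95 × 0.4 × 0.7 × 0.35 × (1−0.4) = 0.05586
Highest score → negative.

negative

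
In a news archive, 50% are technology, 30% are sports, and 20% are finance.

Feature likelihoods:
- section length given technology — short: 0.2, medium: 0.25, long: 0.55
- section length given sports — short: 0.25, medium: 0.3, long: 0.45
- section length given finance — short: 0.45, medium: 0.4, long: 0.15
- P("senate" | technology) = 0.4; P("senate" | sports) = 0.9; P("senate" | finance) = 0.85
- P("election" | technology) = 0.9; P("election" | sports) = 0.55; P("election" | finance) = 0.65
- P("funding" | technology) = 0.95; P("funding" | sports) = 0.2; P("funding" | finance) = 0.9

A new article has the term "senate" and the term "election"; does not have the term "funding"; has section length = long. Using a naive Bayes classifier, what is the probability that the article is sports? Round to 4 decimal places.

0.8900

technology: 0.5 × 0.55 × 0.4 × 0.9 × (1−0.95) = 0.00495
sports: 0.3 × 0.45 × 0.9 × 0.55 × (1−0.2) = 0.05346
finance: 0.2 × 0.15 × 0.85 × 0.65 × (1−0.9) = 0.0016575
P(sports | x) = 0.05346 / 0.0600675 ≈ 0.8900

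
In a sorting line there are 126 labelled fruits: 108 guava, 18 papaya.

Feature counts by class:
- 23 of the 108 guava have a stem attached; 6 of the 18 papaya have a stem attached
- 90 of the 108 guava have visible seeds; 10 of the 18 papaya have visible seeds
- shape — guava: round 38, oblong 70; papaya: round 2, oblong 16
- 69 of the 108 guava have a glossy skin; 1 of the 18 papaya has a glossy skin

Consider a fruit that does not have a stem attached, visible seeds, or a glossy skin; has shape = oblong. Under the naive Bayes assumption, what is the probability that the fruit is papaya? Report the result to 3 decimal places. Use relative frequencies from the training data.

0.575

guava: (108/126) × (85/108) × (18/108) × (70/108) × (39/108) ≈ 0.0263155
papaya: (18/126) × (12/18) × (8/18) × (16/18) × (17/18) ≈ 0.0355347
P(papaya | x) = 0.0355347 / 0.0618502 ≈ 0.575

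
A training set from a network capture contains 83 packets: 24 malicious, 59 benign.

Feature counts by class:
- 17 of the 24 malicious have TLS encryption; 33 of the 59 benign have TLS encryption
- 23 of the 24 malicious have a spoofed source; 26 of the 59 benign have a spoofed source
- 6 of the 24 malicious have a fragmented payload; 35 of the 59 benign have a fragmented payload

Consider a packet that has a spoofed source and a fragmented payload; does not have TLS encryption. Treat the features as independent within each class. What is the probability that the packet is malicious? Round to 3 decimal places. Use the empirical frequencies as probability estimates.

malicious: (24/83) × (7/24) × (23/24) × (6/24) ≈ 0.0202058
benign: (59/83) × (26/59) × (26/59) × (35/59) ≈ 0.0818903
P(malicious | x) = 0.0202058 / 0.1020961 ≈ 0.198

0.198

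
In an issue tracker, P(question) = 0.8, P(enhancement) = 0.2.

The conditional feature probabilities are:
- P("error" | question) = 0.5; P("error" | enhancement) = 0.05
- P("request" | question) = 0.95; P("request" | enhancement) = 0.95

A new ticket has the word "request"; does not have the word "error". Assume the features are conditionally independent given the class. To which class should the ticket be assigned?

question

question: 0.8 × (1−0.5) × 0.95 = 0.38
enhancement: 0.2 × (1−0.05) × 0.95 = 0.1805
Highest score → question.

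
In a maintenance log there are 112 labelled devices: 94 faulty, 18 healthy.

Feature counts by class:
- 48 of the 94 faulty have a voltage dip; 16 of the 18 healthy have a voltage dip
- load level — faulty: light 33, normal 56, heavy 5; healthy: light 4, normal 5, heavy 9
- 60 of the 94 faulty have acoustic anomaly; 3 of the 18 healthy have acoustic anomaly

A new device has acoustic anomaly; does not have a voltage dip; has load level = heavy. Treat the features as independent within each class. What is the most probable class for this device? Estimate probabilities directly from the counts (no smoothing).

faulty

faulty: (94/112) × (46/94) × (5/94) × (60/94) ≈ 0.0139446
healthy: (18/112) × (2/18) × (9/18) × (3/18) ≈ 0.0014881
Highest score → faulty.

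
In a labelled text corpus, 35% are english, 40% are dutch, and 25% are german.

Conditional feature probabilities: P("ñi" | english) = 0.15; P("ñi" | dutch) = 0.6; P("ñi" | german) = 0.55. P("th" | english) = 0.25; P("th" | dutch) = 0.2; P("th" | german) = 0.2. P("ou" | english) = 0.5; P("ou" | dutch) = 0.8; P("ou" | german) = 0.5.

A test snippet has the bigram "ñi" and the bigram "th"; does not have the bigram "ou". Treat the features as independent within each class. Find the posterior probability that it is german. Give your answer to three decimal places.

0.460

english: 0.35 × 0.15 × 0.25 × (1−0.5) = 0.0065625
dutch: 0.4 × 0.6 × 0.2 × (1−0.8) = 0.0096
german: 0.25 × 0.55 × 0.2 × (1−0.5) = 0.01375
P(german | x) = 0.01375 / 0.0299125 ≈ 0.460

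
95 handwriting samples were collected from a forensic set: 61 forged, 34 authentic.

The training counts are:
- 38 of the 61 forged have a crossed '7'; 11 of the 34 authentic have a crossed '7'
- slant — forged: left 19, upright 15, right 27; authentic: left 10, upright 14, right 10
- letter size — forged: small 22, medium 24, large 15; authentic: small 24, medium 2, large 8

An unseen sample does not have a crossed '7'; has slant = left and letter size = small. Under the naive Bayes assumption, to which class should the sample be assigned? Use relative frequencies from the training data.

forged: (61/95) × (23/61) × (19/61) × (22/61) ≈ 0.027197
authentic: (34/95) × (23/34) × (10/34) × (24/34) ≈ 0.0502641
Highest score → authentic.

authentic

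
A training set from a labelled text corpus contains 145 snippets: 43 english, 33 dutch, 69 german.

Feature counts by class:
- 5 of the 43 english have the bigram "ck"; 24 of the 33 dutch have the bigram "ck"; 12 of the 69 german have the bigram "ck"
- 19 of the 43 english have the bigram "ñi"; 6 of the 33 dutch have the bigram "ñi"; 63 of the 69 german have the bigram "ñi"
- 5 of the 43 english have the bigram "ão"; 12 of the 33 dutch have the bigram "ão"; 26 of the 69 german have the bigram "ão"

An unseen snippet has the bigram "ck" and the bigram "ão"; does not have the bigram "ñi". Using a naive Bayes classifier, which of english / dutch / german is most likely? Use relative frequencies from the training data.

dutch

english: (43/145) × (5/43) × (24/43) × (5/43) ≈ 0.00223793
dutch: (33/145) × (24/33) × (27/33) × (12/33) ≈ 0.0492448
german: (69/145) × (12/69) × (6/69) × (26/69) ≈ 0.00271169
Highest score → dutch.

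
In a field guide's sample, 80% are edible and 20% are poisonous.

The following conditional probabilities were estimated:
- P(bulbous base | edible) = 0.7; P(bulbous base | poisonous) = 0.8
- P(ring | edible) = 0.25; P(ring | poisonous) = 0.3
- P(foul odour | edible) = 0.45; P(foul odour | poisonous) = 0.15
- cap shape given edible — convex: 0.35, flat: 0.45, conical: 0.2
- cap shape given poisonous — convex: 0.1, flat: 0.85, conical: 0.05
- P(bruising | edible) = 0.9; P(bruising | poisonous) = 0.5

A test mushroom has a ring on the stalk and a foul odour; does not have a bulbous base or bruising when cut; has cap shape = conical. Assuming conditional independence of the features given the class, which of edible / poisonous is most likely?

edible

edible: 0.8 × (1−0.7) × 0.25 × 0.45 × 0.2 × (1−0.9) = 0.00054
poisonous: 0.2 × (1−0.8) × 0.3 × 0.15 × 0.05 × (1−0.5) = 0.000045
Highest score → edible.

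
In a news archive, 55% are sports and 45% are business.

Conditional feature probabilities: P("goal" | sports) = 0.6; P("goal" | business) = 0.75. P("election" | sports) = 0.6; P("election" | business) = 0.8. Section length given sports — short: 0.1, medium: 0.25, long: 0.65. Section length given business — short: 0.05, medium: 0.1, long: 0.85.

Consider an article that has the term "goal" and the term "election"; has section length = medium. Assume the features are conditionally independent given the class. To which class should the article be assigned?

sports: 0.55 × 0.6 × 0.6 × 0.25 = 0.0495
business: 0.45 × 0.75 × 0.8 × 0.1 = 0.027
Highest score → sports.

sports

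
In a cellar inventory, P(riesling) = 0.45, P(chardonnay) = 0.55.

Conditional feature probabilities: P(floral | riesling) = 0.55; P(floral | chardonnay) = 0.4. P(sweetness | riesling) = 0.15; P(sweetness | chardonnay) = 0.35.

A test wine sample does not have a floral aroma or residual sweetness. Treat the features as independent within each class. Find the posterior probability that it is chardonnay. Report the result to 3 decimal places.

riesling: 0.45 × (1−0.55) × (1−0.15) = 0.172125
chardonnay: 0.55 × (1−0.4) × (1−0.35) = 0.2145
P(chardonnay | x) = 0.2145 / 0.386625 ≈ 0.555

0.555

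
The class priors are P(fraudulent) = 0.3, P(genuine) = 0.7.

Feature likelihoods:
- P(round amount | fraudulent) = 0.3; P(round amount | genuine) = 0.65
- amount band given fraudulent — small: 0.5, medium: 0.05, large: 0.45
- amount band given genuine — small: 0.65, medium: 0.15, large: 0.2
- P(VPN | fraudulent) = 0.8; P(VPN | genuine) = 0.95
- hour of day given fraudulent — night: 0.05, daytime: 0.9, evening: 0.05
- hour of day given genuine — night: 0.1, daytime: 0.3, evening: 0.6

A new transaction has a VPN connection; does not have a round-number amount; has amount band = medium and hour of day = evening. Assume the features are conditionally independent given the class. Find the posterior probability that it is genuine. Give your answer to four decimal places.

0.9803

fraudulent: 0.3 × (1−0.3) × 0.05 × 0.8 × 0.05 = 0.00042
genuine: 0.7 × (1−0.65) × 0.15 × 0.95 × 0.6 = 0.0209475
P(genuine | x) = 0.0209475 / 0.0213675 ≈ 0.9803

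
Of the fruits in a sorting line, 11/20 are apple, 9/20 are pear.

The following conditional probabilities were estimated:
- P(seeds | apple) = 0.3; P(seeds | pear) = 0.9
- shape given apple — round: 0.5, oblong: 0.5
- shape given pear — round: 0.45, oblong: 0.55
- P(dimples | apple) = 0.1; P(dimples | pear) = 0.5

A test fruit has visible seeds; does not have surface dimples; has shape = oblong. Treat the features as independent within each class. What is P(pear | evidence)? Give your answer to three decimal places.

apple: 0.55 × 0.3 × 0.5 × (1−0.1) = 0.07425
pear: 0.45 × 0.9 × 0.55 × (1−0.5) = 0.111375
P(pear | x) = 0.111375 / 0.185625 ≈ 0.600

0.600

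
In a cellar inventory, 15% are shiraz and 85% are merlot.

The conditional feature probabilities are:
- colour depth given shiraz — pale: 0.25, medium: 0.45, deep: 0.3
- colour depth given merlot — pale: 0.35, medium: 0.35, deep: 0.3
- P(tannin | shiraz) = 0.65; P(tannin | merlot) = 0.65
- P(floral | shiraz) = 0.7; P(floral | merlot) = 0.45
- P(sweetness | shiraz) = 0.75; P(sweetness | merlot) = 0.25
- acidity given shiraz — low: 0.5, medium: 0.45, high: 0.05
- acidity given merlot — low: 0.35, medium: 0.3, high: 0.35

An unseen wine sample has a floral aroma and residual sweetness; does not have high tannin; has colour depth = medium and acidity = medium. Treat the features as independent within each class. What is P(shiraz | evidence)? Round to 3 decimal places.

shiraz: 0.15 × 0.45 × (1−0.65) × 0.7 × 0.75 × 0.45 = 0.00558140625
merlot: 0.85 × 0.35 × (1−0.65) × 0.45 × 0.25 × 0.3 = 0.00351421875
P(shiraz | x) = 0.00558140625 / 0.009095625 ≈ 0.614

0.614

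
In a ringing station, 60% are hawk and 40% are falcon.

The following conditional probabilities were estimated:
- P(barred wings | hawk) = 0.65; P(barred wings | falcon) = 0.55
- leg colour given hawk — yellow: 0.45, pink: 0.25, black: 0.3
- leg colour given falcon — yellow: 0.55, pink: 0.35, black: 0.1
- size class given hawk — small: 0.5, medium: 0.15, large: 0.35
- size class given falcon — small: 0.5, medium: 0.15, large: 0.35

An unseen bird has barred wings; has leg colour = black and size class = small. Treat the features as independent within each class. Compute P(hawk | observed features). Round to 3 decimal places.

0.842

hawk: 0.6 × 0.65 × 0.3 × 0.5 = 0.0585
falcon: 0.4 × 0.55 × 0.1 × 0.5 = 0.011
P(hawk | x) = 0.0585 / 0.0695 ≈ 0.842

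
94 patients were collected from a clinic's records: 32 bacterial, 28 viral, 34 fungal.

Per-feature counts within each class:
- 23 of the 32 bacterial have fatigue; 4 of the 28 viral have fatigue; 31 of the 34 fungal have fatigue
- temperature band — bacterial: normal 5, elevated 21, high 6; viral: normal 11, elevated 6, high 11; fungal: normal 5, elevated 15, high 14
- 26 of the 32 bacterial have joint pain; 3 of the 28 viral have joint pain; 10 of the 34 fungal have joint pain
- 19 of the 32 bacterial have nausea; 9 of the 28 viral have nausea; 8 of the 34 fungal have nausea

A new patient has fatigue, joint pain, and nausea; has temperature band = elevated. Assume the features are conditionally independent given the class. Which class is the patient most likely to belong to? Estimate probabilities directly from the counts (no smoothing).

bacterial

bacterial: (32/94) × (23/32) × (21/32) × (26/32) × (19/32) ≈ 0.0774634
viral: (28/94) × (4/28) × (6/28) × (3/28) × (9/28) ≈ 0.000314031
fungal: (34/94) × (31/34) × (15/34) × (10/34) × (8/34) ≈ 0.0100688
Highest score → bacterial.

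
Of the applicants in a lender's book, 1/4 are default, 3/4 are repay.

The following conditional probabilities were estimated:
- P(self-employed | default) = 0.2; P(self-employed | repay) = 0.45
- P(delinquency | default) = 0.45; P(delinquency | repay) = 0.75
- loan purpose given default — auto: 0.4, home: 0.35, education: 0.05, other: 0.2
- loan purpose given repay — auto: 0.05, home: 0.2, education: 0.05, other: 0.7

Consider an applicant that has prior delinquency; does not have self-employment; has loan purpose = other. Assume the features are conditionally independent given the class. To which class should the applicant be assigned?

repay

default: 0.25 × (1−0.2) × 0.45 × 0.2 = 0.018
repay: 0.75 × (1−0.45) × 0.75 × 0.7 = 0.2165625
Highest score → repay.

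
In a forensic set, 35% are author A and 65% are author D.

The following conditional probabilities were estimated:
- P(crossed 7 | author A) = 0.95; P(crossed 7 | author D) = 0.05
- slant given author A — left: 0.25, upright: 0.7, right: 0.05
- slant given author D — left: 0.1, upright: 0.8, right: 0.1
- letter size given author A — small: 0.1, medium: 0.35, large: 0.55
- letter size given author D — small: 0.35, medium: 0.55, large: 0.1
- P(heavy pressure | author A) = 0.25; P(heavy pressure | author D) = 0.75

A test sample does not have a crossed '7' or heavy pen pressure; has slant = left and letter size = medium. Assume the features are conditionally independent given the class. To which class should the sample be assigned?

author D

author A: 0.35 × (1−0.95) × 0.25 × 0.35 × (1−0.25) = 0.0011484375
author D: 0.65 × (1−0.05) × 0.1 × 0.55 × (1−0.75) = 0.008490625
Highest score → author D.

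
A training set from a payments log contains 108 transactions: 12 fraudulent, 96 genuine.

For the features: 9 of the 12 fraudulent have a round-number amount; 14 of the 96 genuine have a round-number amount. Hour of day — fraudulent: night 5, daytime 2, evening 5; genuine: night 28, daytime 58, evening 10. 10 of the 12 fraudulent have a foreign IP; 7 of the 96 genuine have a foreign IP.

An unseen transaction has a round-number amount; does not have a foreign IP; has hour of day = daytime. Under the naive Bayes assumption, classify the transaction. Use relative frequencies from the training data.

fraudulent: (12/108) × (9/12) × (2/12) × (2/12) ≈ 0.00231481
genuine: (96/108) × (14/96) × (58/96) × (89/96) ≈ 0.0726072
Highest score → genuine.

genuine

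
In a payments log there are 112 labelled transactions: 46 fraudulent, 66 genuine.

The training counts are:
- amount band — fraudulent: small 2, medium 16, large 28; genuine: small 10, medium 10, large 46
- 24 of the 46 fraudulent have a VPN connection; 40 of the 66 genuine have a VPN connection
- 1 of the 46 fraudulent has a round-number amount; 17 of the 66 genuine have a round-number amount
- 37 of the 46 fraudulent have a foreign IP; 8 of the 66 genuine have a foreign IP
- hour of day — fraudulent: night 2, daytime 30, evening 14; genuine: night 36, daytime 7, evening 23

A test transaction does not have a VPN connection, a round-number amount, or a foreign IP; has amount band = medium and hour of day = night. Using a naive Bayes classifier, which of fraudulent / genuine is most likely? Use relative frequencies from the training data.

genuine

fraudulent: (46/112) × (16/46) × (22/46) × (45/46) × (9/46) × (2/46) ≈ 0.000568563
genuine: (66/112) × (10/66) × (26/66) × (49/66) × (58/66) × (36/66) ≈ 0.0125172
Highest score → genuine.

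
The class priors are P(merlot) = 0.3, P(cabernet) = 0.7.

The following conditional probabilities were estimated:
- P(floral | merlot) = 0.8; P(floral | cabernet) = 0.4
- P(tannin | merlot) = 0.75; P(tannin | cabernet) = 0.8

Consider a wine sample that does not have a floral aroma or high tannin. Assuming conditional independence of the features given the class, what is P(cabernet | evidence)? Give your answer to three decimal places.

merlot: 0.3 × (1−0.8) × (1−0.75) = 0.015
cabernet: 0.7 × (1−0.4) × (1−0.8) = 0.084
P(cabernet | x) = 0.084 / 0.099 ≈ 0.848

0.848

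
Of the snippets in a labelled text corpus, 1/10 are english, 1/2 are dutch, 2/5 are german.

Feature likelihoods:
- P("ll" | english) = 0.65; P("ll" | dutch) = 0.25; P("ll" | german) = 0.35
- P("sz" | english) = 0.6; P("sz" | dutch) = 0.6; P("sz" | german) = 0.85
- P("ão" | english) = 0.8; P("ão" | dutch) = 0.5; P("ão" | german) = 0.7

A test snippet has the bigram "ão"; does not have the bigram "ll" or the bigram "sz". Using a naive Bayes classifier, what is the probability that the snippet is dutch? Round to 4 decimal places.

0.6608

english: 0.1 × (1−0.65) × (1−0.6) × 0.8 = 0.0112
dutch: 0.5 × (1−0.25) × (1−0.6) × 0.5 = 0.075
german: 0.4 × (1−0.35) × (1−0.85) × 0.7 = 0.0273
P(dutch | x) = 0.075 / 0.1135 ≈ 0.6608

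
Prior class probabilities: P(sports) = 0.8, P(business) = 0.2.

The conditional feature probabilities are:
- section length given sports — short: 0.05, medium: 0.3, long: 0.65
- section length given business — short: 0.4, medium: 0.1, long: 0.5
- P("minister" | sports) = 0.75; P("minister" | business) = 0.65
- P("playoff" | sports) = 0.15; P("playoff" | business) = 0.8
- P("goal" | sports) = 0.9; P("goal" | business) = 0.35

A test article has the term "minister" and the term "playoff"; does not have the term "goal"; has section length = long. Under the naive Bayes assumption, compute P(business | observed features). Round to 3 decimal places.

sports: 0.8 × 0.65 × 0.75 × 0.15 × (1−0.9) = 0.00585
business: 0.2 × 0.5 × 0.65 × 0.8 × (1−0.35) = 0.0338
P(business | x) = 0.0338 / 0.03965 ≈ 0.852

0.852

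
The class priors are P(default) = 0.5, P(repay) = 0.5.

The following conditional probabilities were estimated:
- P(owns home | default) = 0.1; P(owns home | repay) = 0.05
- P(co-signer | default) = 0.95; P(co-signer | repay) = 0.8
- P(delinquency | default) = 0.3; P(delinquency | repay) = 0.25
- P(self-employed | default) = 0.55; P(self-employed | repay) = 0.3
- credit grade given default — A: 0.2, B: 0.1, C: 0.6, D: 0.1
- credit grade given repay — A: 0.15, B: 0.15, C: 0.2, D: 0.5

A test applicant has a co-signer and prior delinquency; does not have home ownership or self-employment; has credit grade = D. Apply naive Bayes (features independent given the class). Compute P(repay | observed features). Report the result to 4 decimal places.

default: 0.5 × (1−0.1) × 0.95 × 0.3 × (1−0.55) × 0.1 = 0.00577125
repay: 0.5 × (1−0.05) × 0.8 × 0.25 × (1−0.3) × 0.5 = 0.03325
P(repay | x) = 0.03325 / 0.03902125 ≈ 0.8521

0.8521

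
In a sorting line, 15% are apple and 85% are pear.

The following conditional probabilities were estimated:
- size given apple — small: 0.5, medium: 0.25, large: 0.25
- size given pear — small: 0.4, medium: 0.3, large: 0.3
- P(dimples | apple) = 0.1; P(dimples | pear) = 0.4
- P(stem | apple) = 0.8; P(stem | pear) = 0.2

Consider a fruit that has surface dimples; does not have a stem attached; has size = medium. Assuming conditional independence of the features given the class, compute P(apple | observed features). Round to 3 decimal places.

apple: 0.15 × 0.25 × 0.1 × (1−0.8) = 0.00075
pear: 0.85 × 0.3 × 0.4 × (1−0.2) = 0.0816
P(apple | x) = 0.00075 / 0.08235 ≈ 0.009

0.009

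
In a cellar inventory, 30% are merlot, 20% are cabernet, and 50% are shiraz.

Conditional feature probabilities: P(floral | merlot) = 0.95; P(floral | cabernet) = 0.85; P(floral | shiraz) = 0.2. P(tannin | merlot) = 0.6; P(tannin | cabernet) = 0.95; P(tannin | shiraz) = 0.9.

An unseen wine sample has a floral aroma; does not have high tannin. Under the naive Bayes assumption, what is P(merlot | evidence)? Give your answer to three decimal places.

0.860

merlot: 0.3 × 0.95 × (1−0.6) = 0.114
cabernet: 0.2 × 0.85 × (1−0.95) = 0.0085
shiraz: 0.5 × 0.2 × (1−0.9) = 0.01
P(merlot | x) = 0.114 / 0.1325 ≈ 0.860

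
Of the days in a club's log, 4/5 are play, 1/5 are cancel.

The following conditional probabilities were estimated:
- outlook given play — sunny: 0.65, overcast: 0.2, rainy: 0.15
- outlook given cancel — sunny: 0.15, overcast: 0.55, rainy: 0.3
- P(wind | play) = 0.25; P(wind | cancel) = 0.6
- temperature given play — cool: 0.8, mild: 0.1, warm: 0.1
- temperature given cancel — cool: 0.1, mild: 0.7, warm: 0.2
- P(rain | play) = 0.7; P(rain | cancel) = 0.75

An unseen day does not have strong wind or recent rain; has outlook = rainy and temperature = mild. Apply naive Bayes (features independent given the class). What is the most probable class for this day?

cancel

play: 0.8 × 0.15 × (1−0.25) × 0.1 × (1−0.7) = 0.0027
cancel: 0.2 × 0.3 × (1−0.6) × 0.7 × (1−0.75) = 0.0042
Highest score → cancel.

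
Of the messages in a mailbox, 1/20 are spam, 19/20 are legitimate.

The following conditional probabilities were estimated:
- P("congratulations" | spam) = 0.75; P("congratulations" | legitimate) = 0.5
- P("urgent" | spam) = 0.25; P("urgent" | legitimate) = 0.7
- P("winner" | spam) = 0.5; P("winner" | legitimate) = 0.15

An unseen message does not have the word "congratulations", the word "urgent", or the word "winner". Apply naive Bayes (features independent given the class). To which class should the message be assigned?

spam: 0.05 × (1−0.75) × (1−0.25) × (1−0.5) = 0.0046875
legitimate: 0.95 × (1−0.5) × (1−0.7) × (1−0.15) = 0.121125
Highest score → legitimate.

legitimate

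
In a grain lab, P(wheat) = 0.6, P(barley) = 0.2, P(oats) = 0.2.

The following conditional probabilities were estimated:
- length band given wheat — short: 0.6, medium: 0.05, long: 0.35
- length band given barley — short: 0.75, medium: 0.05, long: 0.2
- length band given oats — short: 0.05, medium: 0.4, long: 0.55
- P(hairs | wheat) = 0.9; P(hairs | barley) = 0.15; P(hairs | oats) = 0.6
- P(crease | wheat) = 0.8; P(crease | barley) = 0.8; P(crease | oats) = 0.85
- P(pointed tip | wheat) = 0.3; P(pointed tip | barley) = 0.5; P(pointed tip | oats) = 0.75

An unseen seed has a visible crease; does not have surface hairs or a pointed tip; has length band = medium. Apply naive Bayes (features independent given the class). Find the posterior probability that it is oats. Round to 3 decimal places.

0.572

wheat: 0.6 × 0.05 × (1−0.9) × 0.8 × (1−0.3) = 0.00168
barley: 0.2 × 0.05 × (1−0.15) × 0.8 × (1−0.5) = 0.0034
oats: 0.2 × 0.4 × (1−0.6) × 0.85 × (1−0.75) = 0.0068
P(oats | x) = 0.0068 / 0.01188 ≈ 0.572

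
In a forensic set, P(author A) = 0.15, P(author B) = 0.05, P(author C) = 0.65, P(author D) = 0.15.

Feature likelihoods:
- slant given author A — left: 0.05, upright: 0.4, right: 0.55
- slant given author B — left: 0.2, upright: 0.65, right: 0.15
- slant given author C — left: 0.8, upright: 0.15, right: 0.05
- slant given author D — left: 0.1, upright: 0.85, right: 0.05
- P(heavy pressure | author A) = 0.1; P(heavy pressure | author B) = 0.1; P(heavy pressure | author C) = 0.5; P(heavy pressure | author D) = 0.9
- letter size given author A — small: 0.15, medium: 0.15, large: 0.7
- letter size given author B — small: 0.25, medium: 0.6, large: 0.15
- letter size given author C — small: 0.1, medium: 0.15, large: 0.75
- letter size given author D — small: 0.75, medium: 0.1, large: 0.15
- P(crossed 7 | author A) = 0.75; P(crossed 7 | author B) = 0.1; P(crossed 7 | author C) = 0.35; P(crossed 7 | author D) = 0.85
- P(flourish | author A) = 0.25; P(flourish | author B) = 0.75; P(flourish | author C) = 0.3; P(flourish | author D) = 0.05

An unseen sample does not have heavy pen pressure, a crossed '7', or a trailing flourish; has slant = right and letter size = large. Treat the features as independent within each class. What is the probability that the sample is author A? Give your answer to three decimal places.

0.627

author A: 0.15 × 0.55 × (1−0.1) × 0.7 × (1−0.75) × (1−0.25) = 0.0097453125
author B: 0.05 × 0.15 × (1−0.1) × 0.15 × (1−0.1) × (1−0.75) = 0.0002278125
author C: 0.65 × 0.05 × (1−0.5) × 0.75 × (1−0.35) × (1−0.3) = 0.0055453125
author D: 0.15 × 0.05 × (1−0.9) × 0.15 × (1−0.85) × (1−0.05) = 0.00001603125
P(author A | x) = 0.0097453125 / 0.01553446875 ≈ 0.627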